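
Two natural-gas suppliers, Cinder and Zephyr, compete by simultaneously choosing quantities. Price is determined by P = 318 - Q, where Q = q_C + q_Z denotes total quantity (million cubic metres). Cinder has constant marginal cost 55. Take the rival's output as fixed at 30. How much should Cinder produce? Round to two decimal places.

116.50

With the rival's output fixed at 30, Cinder's profit is π_C = (318 - 30 - q_C)q_C - (55q_C) = (288 - q_C)q_C - (55q_C).
∂π_C/∂q_C = 233 - 2q_C = 0, so q_C = 233/2.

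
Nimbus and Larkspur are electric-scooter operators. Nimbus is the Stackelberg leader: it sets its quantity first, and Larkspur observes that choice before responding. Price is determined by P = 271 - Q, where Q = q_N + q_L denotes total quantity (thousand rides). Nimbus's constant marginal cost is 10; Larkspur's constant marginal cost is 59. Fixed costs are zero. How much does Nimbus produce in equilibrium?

155

The follower Larkspur best-responds to any q_N: π_L = (271 - Q)q_L - 59q_L.
Setting the follower's marginal profit to zero, 212 - q_N - 2q_L = 0, i.e. q_L = (212 - q_N)/2.
The leader anticipates this reaction. Substituting into P = 271 - Q gives P = 165 - (1/2)q_N, so π_N = (165 - (1/2)q_N)q_N - 10q_N.
Leader FOC: 155 - q_N = 0, so q_N = 155.
Then q_L = (212 - 155)/2 = 57/2.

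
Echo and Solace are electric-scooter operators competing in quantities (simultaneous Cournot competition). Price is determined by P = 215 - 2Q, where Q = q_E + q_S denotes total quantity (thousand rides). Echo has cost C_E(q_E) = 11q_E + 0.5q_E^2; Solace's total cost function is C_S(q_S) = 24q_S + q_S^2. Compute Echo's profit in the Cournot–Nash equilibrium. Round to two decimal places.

2621.91

Echo's profit: π_E = (215 - 2Q)q_E - (11q_E + (1/2)q_E²). Setting ∂π_E/∂q_E = 0: 204 - 5q_E - 2(q_S) = 0.
Solace's profit: π_S = (215 - 2Q)q_S - (24q_S + q_S²). Setting ∂π_S/∂q_S = 0: 191 - 6q_S - 2(q_E) = 0.
So q_E = (204 - 2q_S)/5 and q_S = (191 - 2q_E)/6.
Substituting one into the other gives q_E = 421/13 and q_S = 547/26.
Price P = 215 - 2·(1389/26) = 1406/13.
Echo's profit: (1406/13)·(421/13) - 11·(421/13) - (1/2)(421/13)² = 2621.9083.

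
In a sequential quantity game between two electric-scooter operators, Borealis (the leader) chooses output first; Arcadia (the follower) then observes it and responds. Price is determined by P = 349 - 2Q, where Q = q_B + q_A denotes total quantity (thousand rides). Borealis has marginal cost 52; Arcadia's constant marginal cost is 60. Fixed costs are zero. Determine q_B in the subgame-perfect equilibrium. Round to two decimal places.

76.25

The follower Arcadia best-responds to any q_B: π_A = (349 - 2Q)q_A - 60q_A.
∂π_A/∂q_A = 289 - 2q_B - 4q_A = 0 gives the reaction function q_A = (289 - 2q_B)/4.
Borealis substitutes q_A(q_B) into its own profit: π_B = q_B(349 - 2q_B - (289 - 2q_B)/2) - 52q_B = (409/2 - q_B)q_B - 52q_B.
Leader FOC: 305/2 - 2q_B = 0, so q_B = 305/4.
Then q_A = (289 - 2·(305/4))/4 = 273/8.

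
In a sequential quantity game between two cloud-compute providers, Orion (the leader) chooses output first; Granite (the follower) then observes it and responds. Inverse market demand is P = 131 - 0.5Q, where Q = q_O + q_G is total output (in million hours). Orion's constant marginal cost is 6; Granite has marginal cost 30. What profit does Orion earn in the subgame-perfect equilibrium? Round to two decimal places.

5550.25

Solve by backward induction. Given q_O, the follower Granite maximises π_G = (131 - (1/2)q_O - (1/2)q_G)q_G - 30q_G.
∂π_G/∂q_G = 101 - (1/2)q_O - q_G = 0 gives the reaction function q_G = (101 - (1/2)q_O).
Orion substitutes q_G(q_O) into its own profit: π_O = q_O(131 - (1/2)q_O - (101 - (1/2)q_O)/2) - 6q_O = (161/2 - (1/4)q_O)q_O - 6q_O.
Maximising: ∂π_O/∂q_O = 149/2 - (1/2)q_O = 0, giving q_O = 149.
Then q_G = (101 - (1/2)·149) = 53/2.
Price P = 131 - (1/2)·(351/2) = 173/4.
Orion's profit: (173/4 - 6)·149 = 5550.2500.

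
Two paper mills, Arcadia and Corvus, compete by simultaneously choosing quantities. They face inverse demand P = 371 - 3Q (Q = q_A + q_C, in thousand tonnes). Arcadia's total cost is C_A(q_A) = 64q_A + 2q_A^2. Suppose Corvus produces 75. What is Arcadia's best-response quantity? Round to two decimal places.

8.20

With the rival's output fixed at 75, Arcadia's profit is π_A = (371 - 3·75 - 3q_A)q_A - (64q_A + 2q_A²) = (146 - 3q_A)q_A - (64q_A + 2q_A²).
∂π_A/∂q_A = 82 - 10q_A = 0, so q_A = 41/5.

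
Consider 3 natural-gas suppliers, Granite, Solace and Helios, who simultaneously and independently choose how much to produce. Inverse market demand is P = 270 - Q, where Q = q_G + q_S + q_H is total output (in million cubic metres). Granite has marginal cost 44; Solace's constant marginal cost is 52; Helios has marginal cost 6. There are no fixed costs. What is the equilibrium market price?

93

Granite's profit: π_G = (270 - Q)q_G - (44q_G). Setting ∂π_G/∂q_G = 0: 226 - 2q_G - (q_S + q_H) = 0.
Solace's profit: π_S = (270 - Q)q_S - (52q_S). Setting ∂π_S/∂q_S = 0: 218 - 2q_S - (q_G + q_H) = 0.
Helios's profit: π_H = (270 - Q)q_H - (6q_H). Setting ∂π_H/∂q_H = 0: 264 - 2q_H - (q_G + q_S) = 0.
Summing all 3 equations gives 708 − 4Q = 0, hence Q = 177.
Back-substituting: q_G = (226 − 177) = 49, q_S = (218 − 177) = 41, q_H = (264 − 177) = 87.
Total output Q = 177, so price P = 270 - 177 = 93.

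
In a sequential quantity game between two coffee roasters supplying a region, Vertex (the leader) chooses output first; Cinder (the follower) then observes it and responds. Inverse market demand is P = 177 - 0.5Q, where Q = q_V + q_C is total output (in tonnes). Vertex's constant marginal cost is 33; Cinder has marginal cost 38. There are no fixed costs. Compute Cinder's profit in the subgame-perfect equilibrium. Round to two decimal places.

2080.13

The follower Cinder best-responds to any q_V: π_C = (177 - 0.5Q)q_C - 38q_C.
Setting the follower's marginal profit to zero, 139 - (1/2)q_V - q_C = 0, i.e. q_C = (139 - (1/2)q_V).
The leader anticipates this reaction. Substituting into P = 177 - 0.5Q gives P = 215/2 - (1/4)q_V, so π_V = (215/2 - (1/4)q_V)q_V - 33q_V.
The leader's first-order condition 149/2 - (1/2)q_V = 0 yields q_V = 149.
Then q_C = (139 - (1/2)·149) = 129/2.
Price P = 177 - (1/2)·(427/2) = 281/4.
Cinder's profit: (281/4 - 38)·(129/2) = 2080.1250.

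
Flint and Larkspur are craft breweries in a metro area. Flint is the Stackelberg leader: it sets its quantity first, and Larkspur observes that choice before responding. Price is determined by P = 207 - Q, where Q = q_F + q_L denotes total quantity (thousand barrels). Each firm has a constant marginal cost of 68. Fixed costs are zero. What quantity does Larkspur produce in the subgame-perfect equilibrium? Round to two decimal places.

Solve by backward induction. Given q_F, the follower Larkspur maximises π_L = (207 - q_F - q_L)q_L - 68q_L.
∂π_L/∂q_L = 139 - q_F - 2q_L = 0 gives the reaction function q_L = (139 - q_F)/2.
Flint substitutes q_L(q_F) into its own profit: π_F = q_F(207 - q_F - (139 - q_F)/2) - 68q_F = (275/2 - (1/2)q_F)q_F - 68q_F.
Leader FOC: 139/2 - q_F = 0, so q_F = 139/2.
Then q_L = (139 - 139/2)/2 = 139/4.

34.75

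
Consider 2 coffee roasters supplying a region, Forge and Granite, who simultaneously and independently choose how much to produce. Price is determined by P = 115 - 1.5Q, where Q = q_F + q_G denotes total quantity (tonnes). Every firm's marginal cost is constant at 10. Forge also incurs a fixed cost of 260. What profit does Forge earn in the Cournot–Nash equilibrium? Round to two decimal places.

A representative firm's profit is π_i = q_i(115 - 1.5Q) - 10q_i.
Setting ∂π_i/∂q_i = 0 with rivals' quantities fixed: 105 - 3q_i - (3/2)q_j = 0.
By symmetry each firm produces the same amount; substituting q_j = q_i yields q_i = 105/(9/2) = 70/3.
Price P = 115 - (3/2)·(140/3) = 45.
Forge's profit: (45 - 10)·(70/3) - 260 = 1670/3.

556.67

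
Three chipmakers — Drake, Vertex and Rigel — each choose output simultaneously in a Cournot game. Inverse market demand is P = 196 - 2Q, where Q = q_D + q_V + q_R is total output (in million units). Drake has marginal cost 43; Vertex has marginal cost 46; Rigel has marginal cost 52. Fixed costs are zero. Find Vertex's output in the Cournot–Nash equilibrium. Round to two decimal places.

Drake's profit: π_D = (196 - 2Q)q_D - (43q_D). Setting ∂π_D/∂q_D = 0: 153 - 4q_D - 2(q_V + q_R) = 0.
Vertex's profit: π_V = (196 - 2Q)q_V - (46q_V). Setting ∂π_V/∂q_V = 0: 150 - 4q_V - 2(q_D + q_R) = 0.
Rigel's profit: π_R = (196 - 2Q)q_R - (52q_R). Setting ∂π_R/∂q_R = 0: 144 - 4q_R - 2(q_D + q_V) = 0.
Adding the 3 conditions: 447 − 4Q − 4Q = 0, i.e. Q = 447/8.
Back-substituting: q_D = (153 − 447/4)/2 = 165/8, q_V = (150 − 447/4)/2 = 153/8, q_R = (144 − 447/4)/2 = 129/8.

19.13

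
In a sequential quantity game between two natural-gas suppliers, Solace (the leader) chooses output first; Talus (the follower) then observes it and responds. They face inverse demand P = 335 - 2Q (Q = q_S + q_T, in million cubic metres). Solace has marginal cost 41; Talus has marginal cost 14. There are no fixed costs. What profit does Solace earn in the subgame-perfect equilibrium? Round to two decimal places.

Solve by backward induction. Given q_S, the follower Talus maximises π_T = (335 - 2q_S - 2q_T)q_T - 14q_T.
Follower FOC: 321 - 2q_S - 4q_T = 0, so q_T(q_S) = (321 - 2q_S)/4.
The leader anticipates this reaction. Substituting into P = 335 - 2Q gives P = 349/2 - q_S, so π_S = (349/2 - q_S)q_S - 41q_S.
The leader's first-order condition 267/2 - 2q_S = 0 yields q_S = 267/4.
Then q_T = (321 - 2·(267/4))/4 = 375/8.
Price P = 335 - 2·(909/8) = 431/4.
Solace's profit: (431/4 - 41)·(267/4) = 4455.5625.

4455.56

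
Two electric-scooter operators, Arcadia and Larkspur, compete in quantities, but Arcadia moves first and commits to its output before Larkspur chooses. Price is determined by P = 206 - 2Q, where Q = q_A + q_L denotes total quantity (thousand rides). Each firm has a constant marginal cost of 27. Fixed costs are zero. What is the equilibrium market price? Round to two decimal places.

The follower Larkspur best-responds to any q_A: π_L = (206 - 2Q)q_L - 27q_L.
Follower FOC: 179 - 2q_A - 4q_L = 0, so q_L(q_A) = (179 - 2q_A)/4.
The leader anticipates this reaction. Substituting into P = 206 - 2Q gives P = 233/2 - q_A, so π_A = (233/2 - q_A)q_A - 27q_A.
Leader FOC: 179/2 - 2q_A = 0, so q_A = 179/4.
Then q_L = (179 - 2·(179/4))/4 = 179/8.
Total output Q = 537/8, so price P = 206 - 2·(537/8) = 287/4.

71.75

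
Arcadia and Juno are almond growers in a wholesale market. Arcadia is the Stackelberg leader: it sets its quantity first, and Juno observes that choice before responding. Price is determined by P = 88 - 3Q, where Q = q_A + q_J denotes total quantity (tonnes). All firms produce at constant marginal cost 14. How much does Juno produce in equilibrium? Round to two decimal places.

6.17

Solve by backward induction. Given q_A, the follower Juno maximises π_J = (88 - 3q_A - 3q_J)q_J - 14q_J.
Follower FOC: 74 - 3q_A - 6q_J = 0, so q_J(q_A) = (74 - 3q_A)/6.
The leader anticipates this reaction. Substituting into P = 88 - 3Q gives P = 51 - (3/2)q_A, so π_A = (51 - (3/2)q_A)q_A - 14q_A.
Maximising: ∂π_A/∂q_A = 37 - 3q_A = 0, giving q_A = 37/3.
Then q_J = (74 - 3·(37/3))/6 = 37/6.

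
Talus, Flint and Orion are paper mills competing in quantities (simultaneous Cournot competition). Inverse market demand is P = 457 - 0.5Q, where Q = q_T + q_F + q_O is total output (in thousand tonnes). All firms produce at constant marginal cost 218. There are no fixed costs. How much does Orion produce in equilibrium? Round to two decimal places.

119.50

A representative firm's profit is π_i = q_i(457 - 0.5Q) - 218q_i.
Setting ∂π_i/∂q_i = 0 with rivals' quantities fixed: 239 - q_i - (1/2)·Σ_{j≠i} q_j = 0.
By symmetry each firm produces the same amount; substituting Σ_{j≠i} q_j = 2q_i yields q_i = 239/2.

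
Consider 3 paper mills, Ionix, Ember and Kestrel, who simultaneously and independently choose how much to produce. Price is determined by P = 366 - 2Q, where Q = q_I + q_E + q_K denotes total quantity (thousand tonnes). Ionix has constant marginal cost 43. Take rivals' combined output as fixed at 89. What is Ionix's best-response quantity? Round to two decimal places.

With rivals' combined output fixed at 89, Ionix's profit is π_I = (366 - 2·89 - 2q_I)q_I - (43q_I) = (188 - 2q_I)q_I - (43q_I).
∂π_I/∂q_I = 145 - 4q_I = 0, so q_I = 145/4.

36.25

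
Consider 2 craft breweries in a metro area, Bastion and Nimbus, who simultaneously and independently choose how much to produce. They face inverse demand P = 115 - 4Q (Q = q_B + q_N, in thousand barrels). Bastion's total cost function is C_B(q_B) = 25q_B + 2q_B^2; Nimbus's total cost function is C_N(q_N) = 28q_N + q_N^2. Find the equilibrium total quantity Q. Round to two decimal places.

11.88

Bastion's profit: π_B = (115 - 4Q)q_B - (25q_B + 2q_B²). Setting ∂π_B/∂q_B = 0: 90 - 12q_B - 4(q_N) = 0.
Nimbus's profit: π_N = (115 - 4Q)q_N - (28q_N + q_N²). Setting ∂π_N/∂q_N = 0: 87 - 10q_N - 4(q_B) = 0.
Best responses: q_B = (90 - 4q_N)/12, q_N = (87 - 4q_B)/10.
Solving the pair: q_B = 69/13, q_N = 171/26.
Total output Q = 69/13 + 171/26 = 309/26.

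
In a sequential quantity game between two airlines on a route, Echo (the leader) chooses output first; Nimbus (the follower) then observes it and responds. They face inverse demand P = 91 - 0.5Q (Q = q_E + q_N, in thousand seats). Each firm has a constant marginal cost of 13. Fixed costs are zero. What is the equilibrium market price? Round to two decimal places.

32.50

Solve by backward induction. Given q_E, the follower Nimbus maximises π_N = (91 - (1/2)q_E - (1/2)q_N)q_N - 13q_N.
Setting the follower's marginal profit to zero, 78 - (1/2)q_E - q_N = 0, i.e. q_N = (78 - (1/2)q_E).
Echo substitutes q_N(q_E) into its own profit: π_E = q_E(91 - (1/2)q_E - (78 - (1/2)q_E)/2) - 13q_E = (52 - (1/4)q_E)q_E - 13q_E.
The leader's first-order condition 39 - (1/2)q_E = 0 yields q_E = 78.
Then q_N = (78 - (1/2)·78) = 39.
Total output Q = 117, so price P = 91 - (1/2)·117 = 65/2.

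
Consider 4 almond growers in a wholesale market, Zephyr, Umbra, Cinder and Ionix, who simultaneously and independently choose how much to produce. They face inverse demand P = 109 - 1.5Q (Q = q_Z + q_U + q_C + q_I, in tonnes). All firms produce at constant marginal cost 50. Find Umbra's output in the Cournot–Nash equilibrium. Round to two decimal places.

Each firm earns π_i = (109 - 1.5Q)q_i - 50q_i.
Setting ∂π_i/∂q_i = 0 with rivals' quantities fixed: 59 - 3q_i - (3/2)·Σ_{j≠i} q_j = 0.
By symmetry each firm produces the same amount; substituting Σ_{j≠i} q_j = 3q_i yields q_i = 59/(15/2) = 118/15.

7.87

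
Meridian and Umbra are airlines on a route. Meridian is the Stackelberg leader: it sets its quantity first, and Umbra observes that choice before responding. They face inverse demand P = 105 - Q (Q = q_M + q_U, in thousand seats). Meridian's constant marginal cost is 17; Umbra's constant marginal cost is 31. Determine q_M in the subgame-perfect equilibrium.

51

Solve by backward induction. Given q_M, the follower Umbra maximises π_U = (105 - q_M - q_U)q_U - 31q_U.
Follower FOC: 74 - q_M - 2q_U = 0, so q_U(q_M) = (74 - q_M)/2.
The leader anticipates this reaction. Substituting into P = 105 - Q gives P = 68 - (1/2)q_M, so π_M = (68 - (1/2)q_M)q_M - 17q_M.
The leader's first-order condition 51 - q_M = 0 yields q_M = 51.
Then q_U = (74 - 51)/2 = 23/2.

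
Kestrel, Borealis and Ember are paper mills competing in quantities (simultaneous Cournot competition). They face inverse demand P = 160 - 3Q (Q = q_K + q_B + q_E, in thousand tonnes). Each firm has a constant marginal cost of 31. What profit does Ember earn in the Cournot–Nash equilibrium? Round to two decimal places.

A representative firm's profit is π_i = q_i(160 - 3Q) - 31q_i.
Setting ∂π_i/∂q_i = 0 with rivals' quantities fixed: 129 - 6q_i - 3·Σ_{j≠i} q_j = 0.
With identical firms every q_j equals q_i, so Σ_{j≠i} q_j = 2q_i and 129 = 12q_i, giving q_i = 43/4.
Price P = 160 - 3·(129/4) = 253/4.
Ember's profit: (253/4 - 31)·(43/4) = 346.6875.

346.69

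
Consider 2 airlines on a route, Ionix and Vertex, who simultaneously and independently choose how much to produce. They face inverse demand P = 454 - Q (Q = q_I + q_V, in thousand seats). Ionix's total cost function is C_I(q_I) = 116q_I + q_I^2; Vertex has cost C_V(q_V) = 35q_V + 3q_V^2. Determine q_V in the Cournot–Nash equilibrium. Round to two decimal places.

Ionix's profit: π_I = (454 - Q)q_I - (116q_I + q_I²). Setting ∂π_I/∂q_I = 0: 338 - 4q_I - (q_V) = 0.
Vertex's profit: π_V = (454 - Q)q_V - (35q_V + 3q_V²). Setting ∂π_V/∂q_V = 0: 419 - 8q_V - (q_I) = 0.
Rearranging gives the reaction functions q_I = (338 - q_V)/4 and q_V = (419 - q_I)/8.
Solving the pair: q_I = 73.7097, q_V = 1338/31.

43.16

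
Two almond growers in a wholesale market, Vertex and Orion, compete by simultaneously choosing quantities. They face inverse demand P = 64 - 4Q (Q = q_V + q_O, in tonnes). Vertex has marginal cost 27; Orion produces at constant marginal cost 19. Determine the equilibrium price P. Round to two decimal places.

Vertex's profit: π_V = (64 - 4Q)q_V - (27q_V). Setting ∂π_V/∂q_V = 0: 37 - 8q_V - 4(q_O) = 0.
Orion's first-order condition: 45 - 8q_O - 4(q_V) = 0.
Best responses: q_V = (37 - 4q_O)/8, q_O = (45 - 4q_V)/8.
Solving the pair: q_V = 29/12, q_O = 53/12.
Total output Q = 41/6, so price P = 64 - 4·(41/6) = 110/3.

36.67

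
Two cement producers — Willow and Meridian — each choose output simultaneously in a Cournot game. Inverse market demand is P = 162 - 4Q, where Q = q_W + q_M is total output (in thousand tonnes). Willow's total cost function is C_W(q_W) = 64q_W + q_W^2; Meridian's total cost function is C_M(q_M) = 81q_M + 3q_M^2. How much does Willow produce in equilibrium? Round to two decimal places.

Willow's profit: π_W = (162 - 4Q)q_W - (64q_W + q_W²). Setting ∂π_W/∂q_W = 0: 98 - 10q_W - 4(q_M) = 0.
Meridian's first-order condition: 81 - 14q_M - 4(q_W) = 0.
Best responses: q_W = (98 - 4q_M)/10, q_M = (81 - 4q_W)/14.
Substituting one into the other gives q_W = 262/31 and q_M = 209/62.

8.45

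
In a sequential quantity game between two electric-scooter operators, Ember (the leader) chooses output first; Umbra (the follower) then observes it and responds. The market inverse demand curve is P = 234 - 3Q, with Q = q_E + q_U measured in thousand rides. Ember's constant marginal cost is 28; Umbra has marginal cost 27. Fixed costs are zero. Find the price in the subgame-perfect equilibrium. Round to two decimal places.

The follower Umbra best-responds to any q_E: π_U = (234 - 3Q)q_U - 27q_U.
Follower FOC: 207 - 3q_E - 6q_U = 0, so q_U(q_E) = (207 - 3q_E)/6.
The leader anticipates this reaction. Substituting into P = 234 - 3Q gives P = 261/2 - (3/2)q_E, so π_E = (261/2 - (3/2)q_E)q_E - 28q_E.
The leader's first-order condition 205/2 - 3q_E = 0 yields q_E = 205/6.
Then q_U = (207 - 3·(205/6))/6 = 209/12.
Total output Q = 619/12, so price P = 234 - 3·(619/12) = 317/4.

79.25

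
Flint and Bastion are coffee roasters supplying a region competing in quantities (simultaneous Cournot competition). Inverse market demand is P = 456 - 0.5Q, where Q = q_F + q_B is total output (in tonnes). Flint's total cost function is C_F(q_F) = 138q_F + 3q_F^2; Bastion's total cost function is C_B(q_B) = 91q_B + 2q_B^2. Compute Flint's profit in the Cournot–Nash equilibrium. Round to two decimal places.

Flint's profit: π_F = (456 - 0.5Q)q_F - (138q_F + 3q_F²). Setting ∂π_F/∂q_F = 0: 318 - 7q_F - (1/2)(q_B) = 0.
Bastion's first-order condition: 365 - 5q_B - (1/2)(q_F) = 0.
Best responses: q_F = (318 - (1/2)q_B)/7, q_B = (365 - (1/2)q_F)/5.
Substituting one into the other gives q_F = 40.5036 and q_B = 68.9496.
Price P = 456 - (1/2)·109.4532 = 401.2734.
Flint's profit: 401.2734·40.5036 - 138·40.5036 - 3·40.5036² = 5741.8948.

5741.89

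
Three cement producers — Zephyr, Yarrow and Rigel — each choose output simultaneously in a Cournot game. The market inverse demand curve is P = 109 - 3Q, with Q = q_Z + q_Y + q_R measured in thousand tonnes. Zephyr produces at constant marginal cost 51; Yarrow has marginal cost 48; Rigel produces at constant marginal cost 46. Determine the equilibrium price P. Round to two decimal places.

Zephyr's profit: π_Z = (109 - 3Q)q_Z - (51q_Z). Setting ∂π_Z/∂q_Z = 0: 58 - 6q_Z - 3(q_Y + q_R) = 0.
Yarrow's profit: π_Y = (109 - 3Q)q_Y - (48q_Y). Setting ∂π_Y/∂q_Y = 0: 61 - 6q_Y - 3(q_Z + q_R) = 0.
Rigel's profit: π_R = (109 - 3Q)q_R - (46q_R). Setting ∂π_R/∂q_R = 0: 63 - 6q_R - 3(q_Z + q_Y) = 0.
Adding the 3 conditions: 182 − 6Q − 6Q = 0, i.e. Q = 91/6.
Back-substituting: q_Z = (58 − 91/2)/3 = 25/6, q_Y = (61 − 91/2)/3 = 31/6, q_R = (63 − 91/2)/3 = 35/6.
Total output Q = 91/6, so price P = 109 - 3·(91/6) = 127/2.

63.50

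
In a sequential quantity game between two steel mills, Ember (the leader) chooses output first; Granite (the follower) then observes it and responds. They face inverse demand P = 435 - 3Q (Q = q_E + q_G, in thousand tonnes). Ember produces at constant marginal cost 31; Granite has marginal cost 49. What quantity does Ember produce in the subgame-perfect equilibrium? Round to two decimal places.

Solve by backward induction. Given q_E, the follower Granite maximises π_G = (435 - 3q_E - 3q_G)q_G - 49q_G.
∂π_G/∂q_G = 386 - 3q_E - 6q_G = 0 gives the reaction function q_G = (386 - 3q_E)/6.
Ember substitutes q_G(q_E) into its own profit: π_E = q_E(435 - 3q_E - (386 - 3q_E)/2) - 31q_E = (242 - (3/2)q_E)q_E - 31q_E.
Leader FOC: 211 - 3q_E = 0, so q_E = 211/3.
Then q_G = (386 - 3·(211/3))/6 = 175/6.

70.33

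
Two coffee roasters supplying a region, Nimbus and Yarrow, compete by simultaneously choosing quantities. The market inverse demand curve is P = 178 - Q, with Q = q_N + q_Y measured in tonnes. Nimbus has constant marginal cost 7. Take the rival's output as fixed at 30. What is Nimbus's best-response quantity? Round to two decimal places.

With the rival's output fixed at 30, Nimbus's profit is π_N = (178 - 30 - q_N)q_N - (7q_N) = (148 - q_N)q_N - (7q_N).
∂π_N/∂q_N = 141 - 2q_N = 0, so q_N = 141/2.

70.50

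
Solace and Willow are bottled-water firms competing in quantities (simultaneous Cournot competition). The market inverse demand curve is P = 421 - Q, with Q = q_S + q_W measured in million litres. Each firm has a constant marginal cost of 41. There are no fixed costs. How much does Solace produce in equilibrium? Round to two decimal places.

126.67

Each firm earns π_i = (421 - Q)q_i - 41q_i.
First-order condition (treating rivals' output as given): 380 - 2q_i - q_j = 0.
With identical firms every q_j equals q_i, so q_j = q_i and 380 = 3q_i, giving q_i = 380/3.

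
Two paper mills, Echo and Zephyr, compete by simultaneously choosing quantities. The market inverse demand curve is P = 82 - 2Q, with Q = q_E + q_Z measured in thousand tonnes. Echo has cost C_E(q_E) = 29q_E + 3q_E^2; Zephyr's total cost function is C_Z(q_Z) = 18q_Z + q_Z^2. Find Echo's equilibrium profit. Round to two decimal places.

Echo's profit: π_E = (82 - 2Q)q_E - (29q_E + 3q_E²). Setting ∂π_E/∂q_E = 0: 53 - 10q_E - 2(q_Z) = 0.
Zephyr's first-order condition: 64 - 6q_Z - 2(q_E) = 0.
Rearranging gives the reaction functions q_E = (53 - 2q_Z)/10 and q_Z = (64 - 2q_E)/6.
Solving the pair: q_E = 95/28, q_Z = 267/28.
Price P = 82 - 2·(181/14) = 393/7.
Echo's profit: (393/7)·(95/28) - 29·(95/28) - 3(95/28)² = 57.5574.

57.56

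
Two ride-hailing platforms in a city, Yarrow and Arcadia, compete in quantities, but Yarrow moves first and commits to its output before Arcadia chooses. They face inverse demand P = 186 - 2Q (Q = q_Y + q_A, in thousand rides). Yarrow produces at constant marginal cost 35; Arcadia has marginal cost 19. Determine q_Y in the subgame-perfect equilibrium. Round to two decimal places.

Solve by backward induction. Given q_Y, the follower Arcadia maximises π_A = (186 - 2q_Y - 2q_A)q_A - 19q_A.
∂π_A/∂q_A = 167 - 2q_Y - 4q_A = 0 gives the reaction function q_A = (167 - 2q_Y)/4.
The leader anticipates this reaction. Substituting into P = 186 - 2Q gives P = 205/2 - q_Y, so π_Y = (205/2 - q_Y)q_Y - 35q_Y.
Maximising: ∂π_Y/∂q_Y = 135/2 - 2q_Y = 0, giving q_Y = 135/4.
Then q_A = (167 - 2·(135/4))/4 = 199/8.

33.75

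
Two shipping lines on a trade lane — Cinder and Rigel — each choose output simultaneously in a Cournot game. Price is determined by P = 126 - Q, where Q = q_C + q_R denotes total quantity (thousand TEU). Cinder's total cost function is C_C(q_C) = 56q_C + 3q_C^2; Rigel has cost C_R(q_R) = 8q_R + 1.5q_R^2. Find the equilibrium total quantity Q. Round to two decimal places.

28.36

Cinder's profit: π_C = (126 - Q)q_C - (56q_C + 3q_C²). Setting ∂π_C/∂q_C = 0: 70 - 8q_C - (q_R) = 0.
Rigel's first-order condition: 118 - 5q_R - (q_C) = 0.
Rearranging gives the reaction functions q_C = (70 - q_R)/8 and q_R = (118 - q_C)/5.
Solving the pair: q_C = 232/39, q_R = 874/39.
Total output Q = 232/39 + 874/39 = 1106/39.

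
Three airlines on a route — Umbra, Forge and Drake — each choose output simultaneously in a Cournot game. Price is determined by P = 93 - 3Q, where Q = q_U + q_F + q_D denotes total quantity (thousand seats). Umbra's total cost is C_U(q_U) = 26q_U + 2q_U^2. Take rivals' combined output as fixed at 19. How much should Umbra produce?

1

With rivals' combined output fixed at 19, Umbra's profit is π_U = (93 - 3·19 - 3q_U)q_U - (26q_U + 2q_U²) = (36 - 3q_U)q_U - (26q_U + 2q_U²).
∂π_U/∂q_U = 10 - 10q_U = 0, so q_U = 1.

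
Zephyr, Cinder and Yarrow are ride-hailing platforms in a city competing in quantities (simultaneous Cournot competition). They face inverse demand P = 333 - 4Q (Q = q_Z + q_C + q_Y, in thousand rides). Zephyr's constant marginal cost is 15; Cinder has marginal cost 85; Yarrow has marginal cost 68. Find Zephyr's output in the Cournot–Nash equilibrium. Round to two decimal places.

27.56

Zephyr's profit: π_Z = (333 - 4Q)q_Z - (15q_Z). Setting ∂π_Z/∂q_Z = 0: 318 - 8q_Z - 4(q_C + q_Y) = 0.
Cinder's profit: π_C = (333 - 4Q)q_C - (85q_C). Setting ∂π_C/∂q_C = 0: 248 - 8q_C - 4(q_Z + q_Y) = 0.
Yarrow's first-order condition: 265 - 8q_Y - 4(q_Z + q_C) = 0.
Adding the 3 first-order conditions: 831 − 16Q = 0, so Q = 831/16.
Back-substituting: q_Z = (318 − 831/4)/4 = 441/16, q_C = (248 − 831/4)/4 = 161/16, q_Y = (265 − 831/4)/4 = 229/16.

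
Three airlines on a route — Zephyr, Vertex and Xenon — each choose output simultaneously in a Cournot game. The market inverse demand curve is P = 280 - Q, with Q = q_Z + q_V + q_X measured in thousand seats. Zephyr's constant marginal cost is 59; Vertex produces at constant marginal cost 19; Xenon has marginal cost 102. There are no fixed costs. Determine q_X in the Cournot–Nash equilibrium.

13

Zephyr's profit: π_Z = (280 - Q)q_Z - (59q_Z). Setting ∂π_Z/∂q_Z = 0: 221 - 2q_Z - (q_V + q_X) = 0.
Vertex's first-order condition: 261 - 2q_V - (q_Z + q_X) = 0.
Xenon's first-order condition: 178 - 2q_X - (q_Z + q_V) = 0.
Summing all 3 equations gives 660 − 4Q = 0, hence Q = 165.
Back-substituting: q_Z = (221 − 165) = 56, q_V = (261 − 165) = 96, q_X = (178 − 165) = 13.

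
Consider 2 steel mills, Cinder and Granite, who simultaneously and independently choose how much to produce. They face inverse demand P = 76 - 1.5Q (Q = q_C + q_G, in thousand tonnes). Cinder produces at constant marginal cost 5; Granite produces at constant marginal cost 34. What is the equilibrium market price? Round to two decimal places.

38.33

Cinder's profit: π_C = (76 - 1.5Q)q_C - (5q_C). Setting ∂π_C/∂q_C = 0: 71 - 3q_C - (3/2)(q_G) = 0.
Granite's first-order condition: 42 - 3q_G - (3/2)(q_C) = 0.
So q_C = (71 - (3/2)q_G)/3 and q_G = (42 - (3/2)q_C)/3.
Solving the pair: q_C = 200/9, q_G = 26/9.
Total output Q = 226/9, so price P = 76 - (3/2)·(226/9) = 115/3.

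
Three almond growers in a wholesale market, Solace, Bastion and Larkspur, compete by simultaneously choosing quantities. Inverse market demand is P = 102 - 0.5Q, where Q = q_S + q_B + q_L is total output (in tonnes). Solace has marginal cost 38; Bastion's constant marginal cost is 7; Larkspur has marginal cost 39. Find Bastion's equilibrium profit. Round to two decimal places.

Solace's profit: π_S = (102 - 0.5Q)q_S - (38q_S). Setting ∂π_S/∂q_S = 0: 64 - q_S - (1/2)(q_B + q_L) = 0.
Bastion's first-order condition: 95 - q_B - (1/2)(q_S + q_L) = 0.
Larkspur's profit: π_L = (102 - 0.5Q)q_L - (39q_L). Setting ∂π_L/∂q_L = 0: 63 - q_L - (1/2)(q_S + q_B) = 0.
Adding the 3 first-order conditions: 222 − 2Q = 0, so Q = 111.
Back-substituting: q_S = (64 − 111/2)/(1/2) = 17, q_B = (95 − 111/2)/(1/2) = 79, q_L = (63 − 111/2)/(1/2) = 15.
Price P = 102 - (1/2)·111 = 93/2.
Bastion's profit: (93/2 - 7)·79 = 3120.5000.

3120.50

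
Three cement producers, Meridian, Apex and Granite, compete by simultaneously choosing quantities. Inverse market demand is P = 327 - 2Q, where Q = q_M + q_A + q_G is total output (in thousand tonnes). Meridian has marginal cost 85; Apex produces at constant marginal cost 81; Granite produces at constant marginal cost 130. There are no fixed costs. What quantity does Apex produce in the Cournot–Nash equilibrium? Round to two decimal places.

Meridian's profit: π_M = (327 - 2Q)q_M - (85q_M). Setting ∂π_M/∂q_M = 0: 242 - 4q_M - 2(q_A + q_G) = 0.
Apex's profit: π_A = (327 - 2Q)q_A - (81q_A). Setting ∂π_A/∂q_A = 0: 246 - 4q_A - 2(q_M + q_G) = 0.
Granite's first-order condition: 197 - 4q_G - 2(q_M + q_A) = 0.
Summing all 3 equations gives 685 − 8Q = 0, hence Q = 685/8.
Back-substituting: q_M = (242 − 685/4)/2 = 283/8, q_A = (246 − 685/4)/2 = 299/8, q_G = (197 − 685/4)/2 = 103/8.

37.38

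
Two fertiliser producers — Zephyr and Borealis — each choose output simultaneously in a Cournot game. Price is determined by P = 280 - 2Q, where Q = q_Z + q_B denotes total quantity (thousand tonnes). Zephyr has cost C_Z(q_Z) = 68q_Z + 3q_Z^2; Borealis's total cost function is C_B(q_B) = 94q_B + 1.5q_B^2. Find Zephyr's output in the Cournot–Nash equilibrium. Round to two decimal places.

Zephyr's profit: π_Z = (280 - 2Q)q_Z - (68q_Z + 3q_Z²). Setting ∂π_Z/∂q_Z = 0: 212 - 10q_Z - 2(q_B) = 0.
Borealis's profit: π_B = (280 - 2Q)q_B - (94q_B + (3/2)q_B²). Setting ∂π_B/∂q_B = 0: 186 - 7q_B - 2(q_Z) = 0.
Best responses: q_Z = (212 - 2q_B)/10, q_B = (186 - 2q_Z)/7.
Solving the pair: q_Z = 556/33, q_B = 718/33.

16.85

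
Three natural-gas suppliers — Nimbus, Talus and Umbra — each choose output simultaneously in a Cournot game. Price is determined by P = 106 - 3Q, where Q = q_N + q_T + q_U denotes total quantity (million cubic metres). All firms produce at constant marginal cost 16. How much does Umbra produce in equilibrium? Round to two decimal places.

7.50

A representative firm's profit is π_i = q_i(106 - 3Q) - 16q_i.
Setting ∂π_i/∂q_i = 0 with rivals' quantities fixed: 90 - 6q_i - 3·Σ_{j≠i} q_j = 0.
By symmetry each firm produces the same amount; substituting Σ_{j≠i} q_j = 2q_i yields q_i = 90/12 = 15/2.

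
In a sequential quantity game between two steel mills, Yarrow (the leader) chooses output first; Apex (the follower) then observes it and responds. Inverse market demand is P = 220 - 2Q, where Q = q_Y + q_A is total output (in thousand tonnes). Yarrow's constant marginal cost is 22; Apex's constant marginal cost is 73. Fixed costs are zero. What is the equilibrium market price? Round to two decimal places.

84.25

The follower Apex best-responds to any q_Y: π_A = (220 - 2Q)q_A - 73q_A.
Setting the follower's marginal profit to zero, 147 - 2q_Y - 4q_A = 0, i.e. q_A = (147 - 2q_Y)/4.
Yarrow substitutes q_A(q_Y) into its own profit: π_Y = q_Y(220 - 2q_Y - (147 - 2q_Y)/2) - 22q_Y = (293/2 - q_Y)q_Y - 22q_Y.
The leader's first-order condition 249/2 - 2q_Y = 0 yields q_Y = 249/4.
Then q_A = (147 - 2·(249/4))/4 = 45/8.
Total output Q = 543/8, so price P = 220 - 2·(543/8) = 337/4.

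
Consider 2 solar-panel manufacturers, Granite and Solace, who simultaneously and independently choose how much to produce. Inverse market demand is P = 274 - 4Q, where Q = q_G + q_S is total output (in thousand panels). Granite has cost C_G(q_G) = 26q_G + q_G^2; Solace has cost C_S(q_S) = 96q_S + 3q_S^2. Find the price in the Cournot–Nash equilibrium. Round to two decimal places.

Granite's profit: π_G = (274 - 4Q)q_G - (26q_G + q_G²). Setting ∂π_G/∂q_G = 0: 248 - 10q_G - 4(q_S) = 0.
Solace's profit: π_S = (274 - 4Q)q_S - (96q_S + 3q_S²). Setting ∂π_S/∂q_S = 0: 178 - 14q_S - 4(q_G) = 0.
Best responses: q_G = (248 - 4q_S)/10, q_S = (178 - 4q_G)/14.
Solving the pair: q_G = 690/31, q_S = 197/31.
Total output Q = 887/31, so price P = 274 - 4·(887/31) = 159.5484.

159.55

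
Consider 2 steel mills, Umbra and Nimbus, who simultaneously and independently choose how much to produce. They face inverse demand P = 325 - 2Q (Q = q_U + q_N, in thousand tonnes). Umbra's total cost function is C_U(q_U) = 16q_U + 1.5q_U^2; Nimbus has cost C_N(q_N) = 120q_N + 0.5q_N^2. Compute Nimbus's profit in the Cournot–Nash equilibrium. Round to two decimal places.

1736.44

Umbra's profit: π_U = (325 - 2Q)q_U - (16q_U + (3/2)q_U²). Setting ∂π_U/∂q_U = 0: 309 - 7q_U - 2(q_N) = 0.
Nimbus's profit: π_N = (325 - 2Q)q_N - (120q_N + (1/2)q_N²). Setting ∂π_N/∂q_N = 0: 205 - 5q_N - 2(q_U) = 0.
Best responses: q_U = (309 - 2q_N)/7, q_N = (205 - 2q_U)/5.
Solving the pair: q_U = 1135/31, q_N = 817/31.
Price P = 325 - 2·(1952/31) = 199.0645.
Nimbus's profit: 199.0645·(817/31) - 120·(817/31) - (1/2)(817/31)² = 1736.4438.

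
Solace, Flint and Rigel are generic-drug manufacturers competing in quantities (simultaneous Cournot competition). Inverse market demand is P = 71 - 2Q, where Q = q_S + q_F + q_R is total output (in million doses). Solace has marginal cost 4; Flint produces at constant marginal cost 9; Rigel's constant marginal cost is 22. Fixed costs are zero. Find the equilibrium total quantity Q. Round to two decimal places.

22.25

Solace's profit: π_S = (71 - 2Q)q_S - (4q_S). Setting ∂π_S/∂q_S = 0: 67 - 4q_S - 2(q_F + q_R) = 0.
Flint's first-order condition: 62 - 4q_F - 2(q_S + q_R) = 0.
Rigel's profit: π_R = (71 - 2Q)q_R - (22q_R). Setting ∂π_R/∂q_R = 0: 49 - 4q_R - 2(q_S + q_F) = 0.
Summing all 3 equations gives 178 − 8Q = 0, hence Q = 89/4.
Back-substituting: q_S = (67 − 89/2)/2 = 45/4, q_F = (62 − 89/2)/2 = 35/4, q_R = (49 − 89/2)/2 = 9/4.
Total output Q = 45/4 + 35/4 + 9/4 = 89/4.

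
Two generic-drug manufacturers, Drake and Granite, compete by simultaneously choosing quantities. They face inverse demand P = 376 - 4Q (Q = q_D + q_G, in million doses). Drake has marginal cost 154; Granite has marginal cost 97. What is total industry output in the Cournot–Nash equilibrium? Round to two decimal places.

Drake's profit: π_D = (376 - 4Q)q_D - (154q_D). Setting ∂π_D/∂q_D = 0: 222 - 8q_D - 4(q_G) = 0.
Granite's profit: π_G = (376 - 4Q)q_G - (97q_G). Setting ∂π_G/∂q_G = 0: 279 - 8q_G - 4(q_D) = 0.
So q_D = (222 - 4q_G)/8 and q_G = (279 - 4q_D)/8.
Solving the pair: q_D = 55/4, q_G = 28.
Total output Q = 55/4 + 28 = 167/4.

41.75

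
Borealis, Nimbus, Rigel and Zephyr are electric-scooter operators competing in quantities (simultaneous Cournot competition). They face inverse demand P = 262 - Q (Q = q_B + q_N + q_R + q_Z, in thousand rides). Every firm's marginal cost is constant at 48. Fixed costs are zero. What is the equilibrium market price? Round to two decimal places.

A representative firm's profit is π_i = q_i(262 - Q) - 48q_i.
First-order condition (treating rivals' output as given): 214 - 2q_i - Σ_{j≠i} q_j = 0.
By symmetry each firm produces the same amount; substituting Σ_{j≠i} q_j = 3q_i yields q_i = 214/5.
Total output Q = 856/5, so price P = 262 - 856/5 = 454/5.

90.80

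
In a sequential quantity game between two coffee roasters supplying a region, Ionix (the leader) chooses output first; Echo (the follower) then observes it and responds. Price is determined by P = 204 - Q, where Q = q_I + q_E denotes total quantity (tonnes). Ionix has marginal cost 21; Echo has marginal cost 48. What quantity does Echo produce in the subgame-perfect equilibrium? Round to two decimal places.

The follower Echo best-responds to any q_I: π_E = (204 - Q)q_E - 48q_E.
Follower FOC: 156 - q_I - 2q_E = 0, so q_E(q_I) = (156 - q_I)/2.
The leader anticipates this reaction. Substituting into P = 204 - Q gives P = 126 - (1/2)q_I, so π_I = (126 - (1/2)q_I)q_I - 21q_I.
Maximising: ∂π_I/∂q_I = 105 - q_I = 0, giving q_I = 105.
Then q_E = (156 - 105)/2 = 51/2.

25.50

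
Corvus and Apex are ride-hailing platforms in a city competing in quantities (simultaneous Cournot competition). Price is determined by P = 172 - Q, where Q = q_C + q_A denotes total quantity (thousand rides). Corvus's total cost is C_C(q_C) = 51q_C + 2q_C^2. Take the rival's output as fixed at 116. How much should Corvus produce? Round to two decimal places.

0.83

With the rival's output fixed at 116, Corvus's profit is π_C = (172 - 116 - q_C)q_C - (51q_C + 2q_C²) = (56 - q_C)q_C - (51q_C + 2q_C²).
∂π_C/∂q_C = 5 - 6q_C = 0, so q_C = 5/6.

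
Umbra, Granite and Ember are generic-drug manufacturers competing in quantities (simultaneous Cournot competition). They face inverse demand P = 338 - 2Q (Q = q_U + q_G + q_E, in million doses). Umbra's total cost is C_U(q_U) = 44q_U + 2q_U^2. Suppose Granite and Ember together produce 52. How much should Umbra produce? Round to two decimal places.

With rivals' combined output fixed at 52, Umbra's profit is π_U = (338 - 2·52 - 2q_U)q_U - (44q_U + 2q_U²) = (234 - 2q_U)q_U - (44q_U + 2q_U²).
∂π_U/∂q_U = 190 - 8q_U = 0, so q_U = 95/4.

23.75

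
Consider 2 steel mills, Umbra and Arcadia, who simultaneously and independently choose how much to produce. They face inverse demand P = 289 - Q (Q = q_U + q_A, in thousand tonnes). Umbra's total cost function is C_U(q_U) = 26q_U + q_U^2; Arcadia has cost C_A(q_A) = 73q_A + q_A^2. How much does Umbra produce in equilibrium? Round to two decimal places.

Umbra's profit: π_U = (289 - Q)q_U - (26q_U + q_U²). Setting ∂π_U/∂q_U = 0: 263 - 4q_U - (q_A) = 0.
Arcadia's first-order condition: 216 - 4q_A - (q_U) = 0.
So q_U = (263 - q_A)/4 and q_A = (216 - q_U)/4.
Substituting one into the other gives q_U = 836/15 and q_A = 601/15.

55.73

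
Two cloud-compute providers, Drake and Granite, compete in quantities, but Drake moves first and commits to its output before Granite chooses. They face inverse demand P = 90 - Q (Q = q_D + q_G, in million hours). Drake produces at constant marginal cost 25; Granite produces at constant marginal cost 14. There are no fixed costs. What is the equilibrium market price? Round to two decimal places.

The follower Granite best-responds to any q_D: π_G = (90 - Q)q_G - 14q_G.
Follower FOC: 76 - q_D - 2q_G = 0, so q_G(q_D) = (76 - q_D)/2.
Drake substitutes q_G(q_D) into its own profit: π_D = q_D(90 - q_D - (76 - q_D)/2) - 25q_D = (52 - (1/2)q_D)q_D - 25q_D.
The leader's first-order condition 27 - q_D = 0 yields q_D = 27.
Then q_G = (76 - 27)/2 = 49/2.
Total output Q = 103/2, so price P = 90 - 103/2 = 77/2.

38.50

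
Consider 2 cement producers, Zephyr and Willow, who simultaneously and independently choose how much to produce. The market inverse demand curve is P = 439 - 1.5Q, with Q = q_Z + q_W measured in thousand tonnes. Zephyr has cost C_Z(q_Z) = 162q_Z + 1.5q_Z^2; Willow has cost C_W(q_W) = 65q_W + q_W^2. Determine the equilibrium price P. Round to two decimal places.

295.62

Zephyr's profit: π_Z = (439 - 1.5Q)q_Z - (162q_Z + (3/2)q_Z²). Setting ∂π_Z/∂q_Z = 0: 277 - 6q_Z - (3/2)(q_W) = 0.
Willow's first-order condition: 374 - 5q_W - (3/2)(q_Z) = 0.
So q_Z = (277 - (3/2)q_W)/6 and q_W = (374 - (3/2)q_Z)/5.
Solving the pair: q_Z = 29.6937, q_W = 65.8919.
Total output Q = 95.5856, so price P = 439 - (3/2)·95.5856 = 295.6216.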